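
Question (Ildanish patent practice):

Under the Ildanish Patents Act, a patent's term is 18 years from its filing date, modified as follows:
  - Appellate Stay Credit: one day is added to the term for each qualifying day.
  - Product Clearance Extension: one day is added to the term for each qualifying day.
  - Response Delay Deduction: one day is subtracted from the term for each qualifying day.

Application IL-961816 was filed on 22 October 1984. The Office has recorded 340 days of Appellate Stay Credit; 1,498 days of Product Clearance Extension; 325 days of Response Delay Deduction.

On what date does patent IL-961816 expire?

Base term: filing date + 18 years → 22 October 2002.
Appellate Stay Credit: +340 days → 27 September 2003.
Product Clearance Extension: +1498 days → 3 November 2007.
Response Delay Deduction: −325 days → 13 December 2006.

2006-12-13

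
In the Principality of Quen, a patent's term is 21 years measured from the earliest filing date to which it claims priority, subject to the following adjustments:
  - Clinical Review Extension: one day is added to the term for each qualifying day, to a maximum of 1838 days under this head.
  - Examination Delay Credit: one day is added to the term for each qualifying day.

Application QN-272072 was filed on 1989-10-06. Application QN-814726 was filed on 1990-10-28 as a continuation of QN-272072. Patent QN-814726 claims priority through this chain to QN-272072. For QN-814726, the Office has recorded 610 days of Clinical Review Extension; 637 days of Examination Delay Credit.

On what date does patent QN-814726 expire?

March 6, 2014

Earliest priority filing: 6 October 1989.
Base term: 6 October 1989 + 21 years → 6 October 2010.
Clinical Review Extension: 610 days (within the 1838-day cap) → +610 days → 7 June 2012.
Examination Delay Credit: +637 days → 6 March 2014.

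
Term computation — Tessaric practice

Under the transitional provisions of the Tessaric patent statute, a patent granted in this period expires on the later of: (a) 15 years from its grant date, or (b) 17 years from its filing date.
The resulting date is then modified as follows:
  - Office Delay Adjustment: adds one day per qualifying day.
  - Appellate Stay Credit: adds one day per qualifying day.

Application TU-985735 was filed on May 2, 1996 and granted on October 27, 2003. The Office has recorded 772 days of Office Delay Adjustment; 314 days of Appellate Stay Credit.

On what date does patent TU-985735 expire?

(a) grant + 15 years → 27 October 2018.
(b) filing + 17 years → 2 May 2013.
Later of the two: 27 October 2018.
Office Delay Adjustment: +772 days → 7 December 2020.
Appellate Stay Credit: +314 days → 17 October 2021.

2021-10-17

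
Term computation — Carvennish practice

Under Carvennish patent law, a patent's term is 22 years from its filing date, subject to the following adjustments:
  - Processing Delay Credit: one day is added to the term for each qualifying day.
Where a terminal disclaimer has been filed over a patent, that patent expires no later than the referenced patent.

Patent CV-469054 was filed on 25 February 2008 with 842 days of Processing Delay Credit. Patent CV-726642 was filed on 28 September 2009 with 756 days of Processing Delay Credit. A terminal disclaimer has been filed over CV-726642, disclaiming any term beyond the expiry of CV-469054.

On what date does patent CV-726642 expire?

Natural term of CV-726642:
  Base: filing + 22 years → 28 September 2031.
  Processing Delay Credit: +756 days → 23 October 2033.
Expiry of referenced patent CV-469054:
  Base: filing + 22 years → 25 February 2030.
  Processing Delay Credit: +842 days → 16 June 2032.
Terminal disclaimer: CV-726642 expires on the earlier of 23 October 2033 and 16 June 2032.

June 16, 2032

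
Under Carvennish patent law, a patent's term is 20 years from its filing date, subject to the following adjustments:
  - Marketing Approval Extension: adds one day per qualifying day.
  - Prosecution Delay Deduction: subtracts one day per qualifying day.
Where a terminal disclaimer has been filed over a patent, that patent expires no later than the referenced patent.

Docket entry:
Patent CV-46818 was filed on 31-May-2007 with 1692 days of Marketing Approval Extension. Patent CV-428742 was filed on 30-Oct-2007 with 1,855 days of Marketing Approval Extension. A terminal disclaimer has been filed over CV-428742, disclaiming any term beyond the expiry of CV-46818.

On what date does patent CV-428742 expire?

Natural term of CV-428742:
  Base: filing + 20 years → 30 October 2027.
  Marketing Approval Extension: +1855 days → 27 November 2032.
Expiry of referenced patent CV-46818:
  Base: filing + 20 years → 31 May 2027.
  Marketing Approval Extension: +1692 days → 17 January 2032.
Terminal disclaimer: CV-428742 expires on the earlier of 27 November 2032 and 17 January 2032.

2032-01-17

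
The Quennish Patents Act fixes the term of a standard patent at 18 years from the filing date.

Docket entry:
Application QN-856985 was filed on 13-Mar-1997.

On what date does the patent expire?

2015-03-13

Filing date + 18 years → 13 March 2015.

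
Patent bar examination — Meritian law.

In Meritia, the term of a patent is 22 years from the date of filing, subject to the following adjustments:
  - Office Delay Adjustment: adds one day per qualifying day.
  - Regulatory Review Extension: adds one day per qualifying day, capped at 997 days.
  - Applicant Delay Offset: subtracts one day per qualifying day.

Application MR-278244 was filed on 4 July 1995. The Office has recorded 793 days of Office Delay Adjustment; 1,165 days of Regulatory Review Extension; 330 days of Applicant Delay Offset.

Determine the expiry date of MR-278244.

July 3, 2021

Base term: filing date + 22 years → 4 July 2017.
Office Delay Adjustment: +793 days → 5 September 2019.
Regulatory Review Extension: 1165 days claimed exceeds the 997-day cap, so +997 days → 29 May 2022.
Applicant Delay Offset: −330 days → 3 July 2021.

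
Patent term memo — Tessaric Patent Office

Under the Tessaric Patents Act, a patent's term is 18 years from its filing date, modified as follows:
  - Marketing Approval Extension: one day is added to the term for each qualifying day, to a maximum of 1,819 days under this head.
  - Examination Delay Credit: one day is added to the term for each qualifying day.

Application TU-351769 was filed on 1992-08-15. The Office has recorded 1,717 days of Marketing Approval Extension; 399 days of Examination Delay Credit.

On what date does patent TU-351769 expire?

2016-05-31

Base term: filing date + 18 years → 15 August 2010.
Marketing Approval Extension: 1717 days (within the 1819-day cap) → +1717 days → 28 April 2015.
Examination Delay Credit: +399 days → 31 May 2016.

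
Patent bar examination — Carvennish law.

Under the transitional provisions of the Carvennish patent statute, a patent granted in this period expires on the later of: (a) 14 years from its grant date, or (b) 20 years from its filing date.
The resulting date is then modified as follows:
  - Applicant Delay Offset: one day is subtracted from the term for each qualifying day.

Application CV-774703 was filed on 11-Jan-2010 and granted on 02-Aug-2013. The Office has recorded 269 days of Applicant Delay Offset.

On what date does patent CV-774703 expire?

April 17, 2029

(a) grant + 14 years → 2 August 2027.
(b) filing + 20 years → 11 January 2030.
Later of the two: 11 January 2030.
Applicant Delay Offset: −269 days → 17 April 2029.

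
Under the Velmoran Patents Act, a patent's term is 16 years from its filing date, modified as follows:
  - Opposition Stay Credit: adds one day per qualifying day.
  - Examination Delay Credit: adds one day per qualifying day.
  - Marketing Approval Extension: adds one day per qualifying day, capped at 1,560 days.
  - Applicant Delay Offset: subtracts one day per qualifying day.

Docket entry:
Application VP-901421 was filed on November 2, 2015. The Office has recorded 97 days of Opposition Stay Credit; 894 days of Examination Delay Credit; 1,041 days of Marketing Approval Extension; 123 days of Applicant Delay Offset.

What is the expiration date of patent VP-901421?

January 23, 2037

Base term: filing date + 16 years → 2 November 2031.
Opposition Stay Credit: +97 days → 7 February 2032.
Examination Delay Credit: +894 days → 20 July 2034.
Marketing Approval Extension: 1041 days (within the 1560-day cap) → +1041 days → 26 May 2037.
Applicant Delay Offset: −123 days → 23 January 2037.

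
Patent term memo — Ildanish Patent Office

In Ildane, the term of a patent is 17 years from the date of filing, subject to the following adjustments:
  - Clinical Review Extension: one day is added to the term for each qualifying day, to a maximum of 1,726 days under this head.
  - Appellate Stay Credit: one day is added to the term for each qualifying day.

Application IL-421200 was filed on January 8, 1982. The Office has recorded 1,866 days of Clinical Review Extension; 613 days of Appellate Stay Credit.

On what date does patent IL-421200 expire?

June 4, 2005

Base term: filing date + 17 years → 8 January 1999.
Clinical Review Extension: 1866 days claimed exceeds the 1726-day cap, so +1726 days → 30 September 2003.
Appellate Stay Credit: +613 days → 4 June 2005.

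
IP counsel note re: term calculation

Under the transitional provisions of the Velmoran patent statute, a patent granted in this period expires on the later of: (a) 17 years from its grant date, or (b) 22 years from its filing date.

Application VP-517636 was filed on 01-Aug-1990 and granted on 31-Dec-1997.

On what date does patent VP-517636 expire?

(a) grant + 17 years → 31 December 2014.
(b) filing + 22 years → 1 August 2012.
Later of the two: 31 December 2014.

2014-12-31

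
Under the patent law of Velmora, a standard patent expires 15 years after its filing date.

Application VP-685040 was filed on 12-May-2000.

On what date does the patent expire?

Filing date + 15 years → 12 May 2015.

2015-05-12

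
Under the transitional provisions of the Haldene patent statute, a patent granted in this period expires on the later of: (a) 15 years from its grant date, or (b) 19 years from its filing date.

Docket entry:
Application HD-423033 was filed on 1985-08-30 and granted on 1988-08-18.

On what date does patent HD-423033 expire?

(a) grant + 15 years → 18 August 2003.
(b) filing + 19 years → 30 August 2004.
Later of the two: 30 August 2004.

August 30, 2004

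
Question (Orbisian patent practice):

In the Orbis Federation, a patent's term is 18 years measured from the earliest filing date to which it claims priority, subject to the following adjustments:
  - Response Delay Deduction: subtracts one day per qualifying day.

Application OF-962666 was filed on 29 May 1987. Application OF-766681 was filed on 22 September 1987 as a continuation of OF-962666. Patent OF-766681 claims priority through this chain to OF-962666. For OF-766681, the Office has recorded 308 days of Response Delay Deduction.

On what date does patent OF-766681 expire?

July 25, 2004

Earliest priority filing: 29 May 1987.
Base term: 29 May 1987 + 18 years → 29 May 2005.
Response Delay Deduction: −308 days → 25 July 2004.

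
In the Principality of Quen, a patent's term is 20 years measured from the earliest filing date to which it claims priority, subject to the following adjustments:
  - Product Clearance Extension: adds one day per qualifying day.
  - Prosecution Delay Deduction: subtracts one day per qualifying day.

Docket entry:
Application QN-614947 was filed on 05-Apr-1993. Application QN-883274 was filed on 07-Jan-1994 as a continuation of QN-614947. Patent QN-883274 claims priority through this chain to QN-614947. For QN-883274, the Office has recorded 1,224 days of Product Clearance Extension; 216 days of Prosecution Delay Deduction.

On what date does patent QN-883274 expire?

2016-01-08

Earliest priority filing: 5 April 1993.
Base term: 5 April 1993 + 20 years → 5 April 2013.
Product Clearance Extension: +1224 days → 11 August 2016.
Prosecution Delay Deduction: −216 days → 8 January 2016.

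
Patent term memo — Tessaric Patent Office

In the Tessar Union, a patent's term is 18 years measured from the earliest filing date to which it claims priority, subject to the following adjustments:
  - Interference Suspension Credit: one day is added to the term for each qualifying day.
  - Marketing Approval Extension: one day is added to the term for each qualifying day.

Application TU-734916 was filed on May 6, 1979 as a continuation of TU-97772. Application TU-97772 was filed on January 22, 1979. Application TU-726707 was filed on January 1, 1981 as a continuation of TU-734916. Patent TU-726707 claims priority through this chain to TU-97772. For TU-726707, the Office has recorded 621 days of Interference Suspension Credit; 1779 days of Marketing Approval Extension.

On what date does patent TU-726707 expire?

2003-08-19

Earliest priority filing: 22 January 1979.
Base term: 22 January 1979 + 18 years → 22 January 1997.
Interference Suspension Credit: +621 days → 5 October 1998.
Marketing Approval Extension: +1779 days → 19 August 2003.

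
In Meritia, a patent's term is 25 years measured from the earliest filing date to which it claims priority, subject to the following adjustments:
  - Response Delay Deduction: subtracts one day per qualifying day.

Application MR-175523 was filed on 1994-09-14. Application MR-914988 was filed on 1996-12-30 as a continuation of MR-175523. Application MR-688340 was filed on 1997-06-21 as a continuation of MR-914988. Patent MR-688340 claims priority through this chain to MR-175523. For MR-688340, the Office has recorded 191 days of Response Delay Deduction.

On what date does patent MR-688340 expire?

Earliest priority filing: 14 September 1994.
Base term: 14 September 1994 + 25 years → 14 September 2019.
Response Delay Deduction: −191 days → 7 March 2019.

March 7, 2019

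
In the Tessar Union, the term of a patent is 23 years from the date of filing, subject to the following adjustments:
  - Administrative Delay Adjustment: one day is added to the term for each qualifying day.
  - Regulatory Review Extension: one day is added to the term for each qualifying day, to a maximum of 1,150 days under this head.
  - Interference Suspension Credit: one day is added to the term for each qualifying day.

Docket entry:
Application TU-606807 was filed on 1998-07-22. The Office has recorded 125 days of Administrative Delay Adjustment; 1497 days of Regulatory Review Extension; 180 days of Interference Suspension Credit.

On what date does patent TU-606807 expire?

Base term: filing date + 23 years → 22 July 2021.
Administrative Delay Adjustment: +125 days → 24 November 2021.
Regulatory Review Extension: 1497 days claimed exceeds the 1150-day cap, so +1150 days → 17 January 2025.
Interference Suspension Credit: +180 days → 16 July 2025.

July 16, 2025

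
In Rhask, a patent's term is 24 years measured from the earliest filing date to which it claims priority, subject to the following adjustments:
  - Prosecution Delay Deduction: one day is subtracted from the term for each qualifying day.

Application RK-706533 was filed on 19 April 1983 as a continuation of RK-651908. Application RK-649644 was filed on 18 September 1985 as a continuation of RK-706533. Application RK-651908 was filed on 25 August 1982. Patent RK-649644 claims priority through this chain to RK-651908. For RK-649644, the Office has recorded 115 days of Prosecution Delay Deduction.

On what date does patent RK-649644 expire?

Earliest priority filing: 25 August 1982.
Base term: 25 August 1982 + 24 years → 25 August 2006.
Prosecution Delay Deduction: −115 days → 2 May 2006.

2006-05-02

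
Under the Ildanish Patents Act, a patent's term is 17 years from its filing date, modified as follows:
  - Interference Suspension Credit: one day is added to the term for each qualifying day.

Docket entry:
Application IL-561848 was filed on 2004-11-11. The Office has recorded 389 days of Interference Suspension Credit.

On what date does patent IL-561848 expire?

2022-12-05

Base term: filing date + 17 years → 11 November 2021.
Interference Suspension Credit: +389 days → 5 December 2022.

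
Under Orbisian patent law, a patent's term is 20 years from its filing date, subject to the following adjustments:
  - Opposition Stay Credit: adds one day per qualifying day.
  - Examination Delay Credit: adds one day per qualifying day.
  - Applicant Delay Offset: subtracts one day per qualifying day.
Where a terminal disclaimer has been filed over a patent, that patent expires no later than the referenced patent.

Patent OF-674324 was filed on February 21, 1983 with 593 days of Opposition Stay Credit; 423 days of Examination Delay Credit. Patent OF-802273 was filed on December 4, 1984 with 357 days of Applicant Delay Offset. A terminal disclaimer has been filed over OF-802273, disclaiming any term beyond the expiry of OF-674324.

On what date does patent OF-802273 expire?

Natural term of OF-802273:
  Base: filing + 20 years → 4 December 2004.
  Applicant Delay Offset: −357 days → 13 December 2003.
Expiry of referenced patent OF-674324:
  Base: filing + 20 years → 21 February 2003.
  Opposition Stay Credit: +593 days → 6 October 2004.
  Examination Delay Credit: +423 days → 3 December 2005.
Terminal disclaimer: OF-802273 expires on the earlier of 13 December 2003 and 3 December 2005.

December 13, 2003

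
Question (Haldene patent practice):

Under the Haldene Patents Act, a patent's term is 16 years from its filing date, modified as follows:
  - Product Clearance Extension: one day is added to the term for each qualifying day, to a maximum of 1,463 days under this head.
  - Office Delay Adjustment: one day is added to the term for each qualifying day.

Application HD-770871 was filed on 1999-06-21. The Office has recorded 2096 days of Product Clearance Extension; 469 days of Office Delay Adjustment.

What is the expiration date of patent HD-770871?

2020-10-04

Base term: filing date + 16 years → 21 June 2015.
Product Clearance Extension: 2096 days claimed exceeds the 1463-day cap, so +1463 days → 23 June 2019.
Office Delay Adjustment: +469 days → 4 October 2020.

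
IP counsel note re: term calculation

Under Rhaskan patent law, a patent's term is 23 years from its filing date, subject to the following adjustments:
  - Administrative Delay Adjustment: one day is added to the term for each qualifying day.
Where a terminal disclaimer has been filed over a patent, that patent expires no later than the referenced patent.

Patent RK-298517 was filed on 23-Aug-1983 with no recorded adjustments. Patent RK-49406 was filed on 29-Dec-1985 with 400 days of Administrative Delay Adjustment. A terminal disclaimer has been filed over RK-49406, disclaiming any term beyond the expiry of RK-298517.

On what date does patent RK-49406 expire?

August 23, 2006

Natural term of RK-49406:
  Base: filing + 23 years → 29 December 2008.
  Administrative Delay Adjustment: +400 days → 2 February 2010.
Expiry of referenced patent RK-298517:
  Base: filing + 23 years → 23 August 2006.
Terminal disclaimer: RK-49406 expires on the earlier of 2 February 2010 and 23 August 2006.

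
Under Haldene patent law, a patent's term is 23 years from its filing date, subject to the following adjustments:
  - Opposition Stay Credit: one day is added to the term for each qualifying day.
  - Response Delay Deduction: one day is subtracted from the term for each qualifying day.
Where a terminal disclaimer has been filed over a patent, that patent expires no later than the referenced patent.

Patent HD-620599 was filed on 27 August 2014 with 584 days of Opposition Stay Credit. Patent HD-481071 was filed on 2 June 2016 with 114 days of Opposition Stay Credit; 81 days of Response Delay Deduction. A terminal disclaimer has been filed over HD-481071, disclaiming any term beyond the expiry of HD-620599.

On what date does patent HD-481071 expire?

2039-04-03

Natural term of HD-481071:
  Base: filing + 23 years → 2 June 2039.
  Opposition Stay Credit: +114 days → 24 September 2039.
  Response Delay Deduction: −81 days → 5 July 2039.
Expiry of referenced patent HD-620599:
  Base: filing + 23 years → 27 August 2037.
  Opposition Stay Credit: +584 days → 3 April 2039.
Terminal disclaimer: HD-481071 expires on the earlier of 5 July 2039 and 3 April 2039.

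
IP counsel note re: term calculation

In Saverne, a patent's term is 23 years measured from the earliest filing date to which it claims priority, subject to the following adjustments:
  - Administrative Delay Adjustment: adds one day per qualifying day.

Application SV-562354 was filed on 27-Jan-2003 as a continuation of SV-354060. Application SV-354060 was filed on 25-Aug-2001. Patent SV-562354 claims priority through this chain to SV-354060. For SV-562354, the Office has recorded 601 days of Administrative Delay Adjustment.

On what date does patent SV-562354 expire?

Earliest priority filing: 25 August 2001.
Base term: 25 August 2001 + 23 years → 25 August 2024.
Administrative Delay Adjustment: +601 days → 18 April 2026.

2026-04-18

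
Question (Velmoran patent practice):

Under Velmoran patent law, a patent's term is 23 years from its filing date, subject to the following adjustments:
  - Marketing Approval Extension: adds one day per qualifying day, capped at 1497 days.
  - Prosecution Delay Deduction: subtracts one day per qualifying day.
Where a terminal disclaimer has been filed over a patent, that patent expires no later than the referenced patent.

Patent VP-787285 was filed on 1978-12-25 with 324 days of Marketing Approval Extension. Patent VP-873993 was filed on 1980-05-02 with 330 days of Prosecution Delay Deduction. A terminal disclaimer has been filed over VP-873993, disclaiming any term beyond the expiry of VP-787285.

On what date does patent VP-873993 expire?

Natural term of VP-873993:
  Base: filing + 23 years → 2 May 2003.
  Prosecution Delay Deduction: −330 days → 6 June 2002.
Expiry of referenced patent VP-787285:
  Base: filing + 23 years → 25 December 2001.
  Marketing Approval Extension: 324 days (within the 1497-day cap) → +324 days → 14 November 2002.
Terminal disclaimer: VP-873993 expires on the earlier of 6 June 2002 and 14 November 2002.

2002-06-06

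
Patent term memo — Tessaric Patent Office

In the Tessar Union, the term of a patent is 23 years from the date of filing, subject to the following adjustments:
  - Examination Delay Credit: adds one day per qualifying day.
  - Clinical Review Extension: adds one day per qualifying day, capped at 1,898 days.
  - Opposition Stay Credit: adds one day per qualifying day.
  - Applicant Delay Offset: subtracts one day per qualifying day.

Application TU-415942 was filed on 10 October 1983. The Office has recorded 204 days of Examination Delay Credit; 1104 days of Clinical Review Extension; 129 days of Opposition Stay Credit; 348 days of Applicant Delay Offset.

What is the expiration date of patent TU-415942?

Base term: filing date + 23 years → 10 October 2006.
Examination Delay Credit: +204 days → 2 May 2007.
Clinical Review Extension: 1104 days (within the 1898-day cap) → +1104 days → 10 May 2010.
Opposition Stay Credit: +129 days → 16 September 2010.
Applicant Delay Offset: −348 days → 3 October 2009.

2009-10-03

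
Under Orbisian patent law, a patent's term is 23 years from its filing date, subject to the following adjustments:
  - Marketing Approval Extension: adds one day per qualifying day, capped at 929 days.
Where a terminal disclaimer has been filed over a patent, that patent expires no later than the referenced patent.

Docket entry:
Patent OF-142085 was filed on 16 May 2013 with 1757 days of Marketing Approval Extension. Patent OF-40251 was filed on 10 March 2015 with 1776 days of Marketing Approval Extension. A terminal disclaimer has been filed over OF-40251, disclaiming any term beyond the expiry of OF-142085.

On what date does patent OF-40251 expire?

Natural term of OF-40251:
  Base: filing + 23 years → 10 March 2038.
  Marketing Approval Extension: 1776 days claimed exceeds the 929-day cap, so +929 days → 24 September 2040.
Expiry of referenced patent OF-142085:
  Base: filing + 23 years → 16 May 2036.
  Marketing Approval Extension: 1757 days claimed exceeds the 929-day cap, so +929 days → 1 December 2038.
Terminal disclaimer: OF-40251 expires on the earlier of 24 September 2040 and 1 December 2038.

2038-12-01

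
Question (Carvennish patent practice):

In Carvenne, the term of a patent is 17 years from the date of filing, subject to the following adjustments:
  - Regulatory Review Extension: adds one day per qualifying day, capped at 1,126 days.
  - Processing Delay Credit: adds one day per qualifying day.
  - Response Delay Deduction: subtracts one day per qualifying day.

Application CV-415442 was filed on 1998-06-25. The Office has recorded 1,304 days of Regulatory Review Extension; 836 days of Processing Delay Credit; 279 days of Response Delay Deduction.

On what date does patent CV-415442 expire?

2020-02-02

Base term: filing date + 17 years → 25 June 2015.
Regulatory Review Extension: 1304 days claimed exceeds the 1126-day cap, so +1126 days → 25 July 2018.
Processing Delay Credit: +836 days → 7 November 2020.
Response Delay Deduction: −279 days → 2 February 2020.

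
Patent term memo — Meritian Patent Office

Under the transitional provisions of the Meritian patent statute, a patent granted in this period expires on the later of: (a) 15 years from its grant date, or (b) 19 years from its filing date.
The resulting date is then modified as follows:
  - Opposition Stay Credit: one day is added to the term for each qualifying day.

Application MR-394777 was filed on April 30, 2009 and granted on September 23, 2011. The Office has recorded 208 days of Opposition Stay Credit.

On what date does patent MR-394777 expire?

2028-11-24

(a) grant + 15 years → 23 September 2026.
(b) filing + 19 years → 30 April 2028.
Later of the two: 30 April 2028.
Opposition Stay Credit: +208 days → 24 November 2028.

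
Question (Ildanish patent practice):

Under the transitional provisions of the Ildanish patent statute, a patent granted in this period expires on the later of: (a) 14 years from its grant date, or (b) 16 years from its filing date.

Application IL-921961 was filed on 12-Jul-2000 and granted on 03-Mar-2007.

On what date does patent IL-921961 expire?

(a) grant + 14 years → 3 March 2021.
(b) filing + 16 years → 12 July 2016.
Later of the two: 3 March 2021.

March 3, 2021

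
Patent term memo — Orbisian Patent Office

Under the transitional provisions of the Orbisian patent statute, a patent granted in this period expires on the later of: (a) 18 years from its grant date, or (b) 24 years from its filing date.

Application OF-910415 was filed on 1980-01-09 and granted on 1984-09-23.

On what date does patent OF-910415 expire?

January 9, 2004

(a) grant + 18 years → 23 September 2002.
(b) filing + 24 years → 9 January 2004.
Later of the two: 9 January 2004.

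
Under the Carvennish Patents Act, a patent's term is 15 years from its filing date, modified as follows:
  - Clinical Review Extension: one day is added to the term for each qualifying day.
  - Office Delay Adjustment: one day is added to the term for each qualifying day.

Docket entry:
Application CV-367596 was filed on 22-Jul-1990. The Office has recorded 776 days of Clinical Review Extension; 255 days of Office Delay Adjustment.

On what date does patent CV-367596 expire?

Base term: filing date + 15 years → 22 July 2005.
Clinical Review Extension: +776 days → 6 September 2007.
Office Delay Adjustment: +255 days → 18 May 2008.

May 18, 2008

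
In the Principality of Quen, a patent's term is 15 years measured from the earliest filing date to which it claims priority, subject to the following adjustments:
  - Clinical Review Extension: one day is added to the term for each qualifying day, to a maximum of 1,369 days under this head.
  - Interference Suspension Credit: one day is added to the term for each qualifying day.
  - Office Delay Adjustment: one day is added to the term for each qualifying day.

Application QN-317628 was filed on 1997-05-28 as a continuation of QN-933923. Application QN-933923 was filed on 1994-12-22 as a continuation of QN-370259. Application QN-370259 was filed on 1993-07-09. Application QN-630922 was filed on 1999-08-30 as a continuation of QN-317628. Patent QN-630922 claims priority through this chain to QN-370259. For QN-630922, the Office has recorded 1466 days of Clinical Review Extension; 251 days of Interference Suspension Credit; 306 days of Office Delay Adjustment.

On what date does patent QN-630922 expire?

Earliest priority filing: 9 July 1993.
Base term: 9 July 1993 + 15 years → 9 July 2008.
Clinical Review Extension: 1466 days claimed exceeds the 1369-day cap, so +1369 days → 8 April 2012.
Interference Suspension Credit: +251 days → 15 December 2012.
Office Delay Adjustment: +306 days → 17 October 2013.

October 17, 2013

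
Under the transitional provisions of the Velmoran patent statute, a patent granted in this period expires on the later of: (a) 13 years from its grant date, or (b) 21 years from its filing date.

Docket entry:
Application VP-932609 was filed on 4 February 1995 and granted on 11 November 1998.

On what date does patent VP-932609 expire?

(a) grant + 13 years → 11 November 2011.
(b) filing + 21 years → 4 February 2016.
Later of the two: 4 February 2016.

2016-02-04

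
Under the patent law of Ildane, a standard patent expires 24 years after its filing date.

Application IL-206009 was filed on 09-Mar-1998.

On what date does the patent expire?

Filing date + 24 years → 9 March 2022.

2022-03-09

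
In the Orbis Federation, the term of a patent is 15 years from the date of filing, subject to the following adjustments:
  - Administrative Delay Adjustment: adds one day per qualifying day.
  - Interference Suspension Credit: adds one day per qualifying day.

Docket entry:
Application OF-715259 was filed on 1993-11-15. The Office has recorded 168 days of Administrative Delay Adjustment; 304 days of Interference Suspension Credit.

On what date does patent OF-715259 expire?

Base term: filing date + 15 years → 15 November 2008.
Administrative Delay Adjustment: +168 days → 2 May 2009.
Interference Suspension Credit: +304 days → 2 March 2010.

March 2, 2010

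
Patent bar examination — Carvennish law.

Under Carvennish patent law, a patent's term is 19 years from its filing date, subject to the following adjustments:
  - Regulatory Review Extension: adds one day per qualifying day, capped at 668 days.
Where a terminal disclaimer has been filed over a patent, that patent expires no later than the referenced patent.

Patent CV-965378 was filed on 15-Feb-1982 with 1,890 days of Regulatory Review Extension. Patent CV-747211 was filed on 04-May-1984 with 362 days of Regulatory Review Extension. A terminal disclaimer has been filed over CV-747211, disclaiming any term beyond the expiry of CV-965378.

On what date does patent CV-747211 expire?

Natural term of CV-747211:
  Base: filing + 19 years → 4 May 2003.
  Regulatory Review Extension: 362 days (within the 668-day cap) → +362 days → 30 April 2004.
Expiry of referenced patent CV-965378:
  Base: filing + 19 years → 15 February 2001.
  Regulatory Review Extension: 1890 days claimed exceeds the 668-day cap, so +668 days → 15 December 2002.
Terminal disclaimer: CV-747211 expires on the earlier of 30 April 2004 and 15 December 2002.

December 15, 2002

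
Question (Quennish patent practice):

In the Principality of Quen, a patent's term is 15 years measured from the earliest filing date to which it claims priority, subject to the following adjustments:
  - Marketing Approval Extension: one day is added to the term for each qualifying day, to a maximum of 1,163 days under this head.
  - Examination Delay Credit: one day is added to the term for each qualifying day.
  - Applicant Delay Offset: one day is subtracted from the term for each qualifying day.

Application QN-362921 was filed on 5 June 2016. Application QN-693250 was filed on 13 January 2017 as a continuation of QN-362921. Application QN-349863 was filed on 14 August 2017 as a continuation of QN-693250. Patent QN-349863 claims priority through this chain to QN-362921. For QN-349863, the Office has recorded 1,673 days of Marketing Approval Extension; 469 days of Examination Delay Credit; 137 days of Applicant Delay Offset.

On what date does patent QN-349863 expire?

2035-07-09

Earliest priority filing: 5 June 2016.
Base term: 5 June 2016 + 15 years → 5 June 2031.
Marketing Approval Extension: 1673 days claimed exceeds the 1163-day cap, so +1163 days → 11 August 2034.
Examination Delay Credit: +469 days → 23 November 2035.
Applicant Delay Offset: −137 days → 9 July 2035.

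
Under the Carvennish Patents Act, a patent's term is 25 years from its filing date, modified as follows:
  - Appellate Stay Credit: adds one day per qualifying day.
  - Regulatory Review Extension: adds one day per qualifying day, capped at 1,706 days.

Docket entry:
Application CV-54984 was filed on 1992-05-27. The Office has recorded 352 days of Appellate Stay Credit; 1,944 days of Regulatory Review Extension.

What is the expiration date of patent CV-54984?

January 14, 2023

Base term: filing date + 25 years → 27 May 2017.
Appellate Stay Credit: +352 days → 14 May 2018.
Regulatory Review Extension: 1944 days claimed exceeds the 1706-day cap, so +1706 days → 14 January 2023.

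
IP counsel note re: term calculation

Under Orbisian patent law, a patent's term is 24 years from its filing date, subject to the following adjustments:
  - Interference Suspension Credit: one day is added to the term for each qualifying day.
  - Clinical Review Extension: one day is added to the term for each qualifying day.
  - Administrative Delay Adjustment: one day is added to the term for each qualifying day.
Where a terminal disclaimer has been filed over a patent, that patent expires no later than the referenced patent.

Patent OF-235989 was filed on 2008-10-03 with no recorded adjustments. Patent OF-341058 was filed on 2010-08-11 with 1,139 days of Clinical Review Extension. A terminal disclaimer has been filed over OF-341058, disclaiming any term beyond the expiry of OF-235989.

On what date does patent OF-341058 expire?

October 3, 2032

Natural term of OF-341058:
  Base: filing + 24 years → 11 August 2034.
  Clinical Review Extension: +1139 days → 23 September 2037.
Expiry of referenced patent OF-235989:
  Base: filing + 24 years → 3 October 2032.
Terminal disclaimer: OF-341058 expires on the earlier of 23 September 2037 and 3 October 2032.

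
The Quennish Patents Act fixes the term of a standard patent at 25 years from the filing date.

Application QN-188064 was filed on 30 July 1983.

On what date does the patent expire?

2008-07-30

Filing date + 25 years → 30 July 2008.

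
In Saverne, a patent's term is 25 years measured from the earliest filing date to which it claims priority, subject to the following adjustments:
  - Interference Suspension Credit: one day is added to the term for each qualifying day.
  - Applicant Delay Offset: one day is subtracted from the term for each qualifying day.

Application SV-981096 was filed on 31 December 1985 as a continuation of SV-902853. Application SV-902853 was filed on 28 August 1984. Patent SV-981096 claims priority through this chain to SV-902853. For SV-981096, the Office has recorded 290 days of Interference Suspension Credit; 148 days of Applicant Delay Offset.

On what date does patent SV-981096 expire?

January 17, 2010

Earliest priority filing: 28 August 1984.
Base term: 28 August 1984 + 25 years → 28 August 2009.
Interference Suspension Credit: +290 days → 14 June 2010.
Applicant Delay Offset: −148 days → 17 January 2010.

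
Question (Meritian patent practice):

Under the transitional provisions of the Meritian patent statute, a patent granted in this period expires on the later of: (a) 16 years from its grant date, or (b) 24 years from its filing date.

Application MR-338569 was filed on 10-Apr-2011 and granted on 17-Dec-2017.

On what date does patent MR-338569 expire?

(a) grant + 16 years → 17 December 2033.
(b) filing + 24 years → 10 April 2035.
Later of the two: 10 April 2035.

April 10, 2035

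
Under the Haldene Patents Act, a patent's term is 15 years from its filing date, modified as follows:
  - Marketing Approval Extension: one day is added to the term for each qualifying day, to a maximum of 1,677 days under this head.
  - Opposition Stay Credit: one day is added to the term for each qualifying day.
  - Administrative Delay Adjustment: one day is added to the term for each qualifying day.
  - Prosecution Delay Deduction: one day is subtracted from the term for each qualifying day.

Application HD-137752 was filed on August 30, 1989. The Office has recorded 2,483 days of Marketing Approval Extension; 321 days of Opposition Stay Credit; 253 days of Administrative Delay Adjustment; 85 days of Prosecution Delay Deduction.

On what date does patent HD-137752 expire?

Base term: filing date + 15 years → 30 August 2004.
Marketing Approval Extension: 2483 days claimed exceeds the 1677-day cap, so +1677 days → 3 April 2009.
Opposition Stay Credit: +321 days → 18 February 2010.
Administrative Delay Adjustment: +253 days → 29 October 2010.
Prosecution Delay Deduction: −85 days → 5 August 2010.

2010-08-05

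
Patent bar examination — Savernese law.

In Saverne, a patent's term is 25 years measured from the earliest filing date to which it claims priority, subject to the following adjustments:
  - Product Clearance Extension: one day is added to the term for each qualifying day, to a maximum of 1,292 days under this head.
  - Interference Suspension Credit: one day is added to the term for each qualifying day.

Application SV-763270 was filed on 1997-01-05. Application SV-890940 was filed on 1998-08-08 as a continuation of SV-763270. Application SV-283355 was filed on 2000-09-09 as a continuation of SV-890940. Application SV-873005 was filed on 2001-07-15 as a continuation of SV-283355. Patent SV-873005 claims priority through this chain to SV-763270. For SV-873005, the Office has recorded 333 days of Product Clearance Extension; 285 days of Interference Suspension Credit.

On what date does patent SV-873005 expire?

2023-09-15

Earliest priority filing: 5 January 1997.
Base term: 5 January 1997 + 25 years → 5 January 2022.
Product Clearance Extension: 333 days (within the 1292-day cap) → +333 days → 4 December 2022.
Interference Suspension Credit: +285 days → 15 September 2023.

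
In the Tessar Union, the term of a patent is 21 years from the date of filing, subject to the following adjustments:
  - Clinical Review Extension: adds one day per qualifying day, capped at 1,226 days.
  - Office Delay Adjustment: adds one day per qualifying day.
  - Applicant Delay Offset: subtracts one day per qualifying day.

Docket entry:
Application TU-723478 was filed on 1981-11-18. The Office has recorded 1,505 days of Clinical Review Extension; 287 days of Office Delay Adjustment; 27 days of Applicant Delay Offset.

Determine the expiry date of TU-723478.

Base term: filing date + 21 years → 18 November 2002.
Clinical Review Extension: 1505 days claimed exceeds the 1226-day cap, so +1226 days → 28 March 2006.
Office Delay Adjustment: +287 days → 9 January 2007.
Applicant Delay Offset: −27 days → 13 December 2006.

2006-12-13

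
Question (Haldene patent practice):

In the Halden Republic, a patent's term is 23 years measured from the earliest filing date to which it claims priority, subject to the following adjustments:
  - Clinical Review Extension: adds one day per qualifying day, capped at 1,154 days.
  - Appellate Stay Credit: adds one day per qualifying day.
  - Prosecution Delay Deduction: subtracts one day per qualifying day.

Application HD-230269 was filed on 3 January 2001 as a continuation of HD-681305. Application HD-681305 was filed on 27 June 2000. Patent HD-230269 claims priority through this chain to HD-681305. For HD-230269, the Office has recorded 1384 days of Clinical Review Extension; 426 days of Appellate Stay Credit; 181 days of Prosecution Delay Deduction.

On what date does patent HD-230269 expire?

Earliest priority filing: 27 June 2000.
Base term: 27 June 2000 + 23 years → 27 June 2023.
Clinical Review Extension: 1384 days claimed exceeds the 1154-day cap, so +1154 days → 24 August 2026.
Appellate Stay Credit: +426 days → 24 October 2027.
Prosecution Delay Deduction: −181 days → 26 April 2027.

2027-04-26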